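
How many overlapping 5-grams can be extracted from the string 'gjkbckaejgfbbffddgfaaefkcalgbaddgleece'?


String 'gjkbckaejgfbbffddgfaaefkcalgbaddgleece' has length L = 38.
Number of overlapping n-grams = L - n + 1
Substituting: 38 - 5 + 1 = 34

34


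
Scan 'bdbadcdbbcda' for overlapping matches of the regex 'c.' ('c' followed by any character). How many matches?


Pattern: c. means 'c' followed by any character.
Scanning 'bdbadcdbbcda' position-by-position:
  Pos 0: window 'bd' -> no
  Pos 1: window 'db' -> no
  Pos 2: window 'ba' -> no
  Pos 3: window 'ad' -> no
  Pos 4: window 'dc' -> no
  Pos 5: window 'cd' -> MATCH
  Pos 6: window 'db' -> no
  Pos 7: window 'bb' -> no
  Pos 8: window 'bc' -> no
  Pos 9: window 'cd' -> MATCH
  Pos 10: window 'da' -> no
  Pos 11: window 'a' -> no
Total matches: 2

2


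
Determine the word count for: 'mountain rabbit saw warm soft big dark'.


Counting words by splitting on spaces:
  Word 1: 'mountain'
  Word 2: 'rabbit'
  Word 3: 'saw'
  Word 4: 'warm'
  Word 5: 'soft'
  Word 6: 'big'
  Word 7: 'dark'
Total words: 7

7


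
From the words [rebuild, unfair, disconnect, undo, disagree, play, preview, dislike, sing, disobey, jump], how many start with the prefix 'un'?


Checking each word for prefix 'un':
  'rebuild' -> no (count: 0)
  'unfair' -> YES, starts with 'un' (count: 1)
  'disconnect' -> no (count: 1)
  'undo' -> YES, starts with 'un' (count: 2)
  'disagree' -> no (count: 2)
  'play' -> no (count: 2)
  'preview' -> no (count: 2)
  'dislike' -> no (count: 2)
  'sing' -> no (count: 2)
  'disobey' -> no (count: 2)
  'jump' -> no (count: 2)
Total with prefix 'un': 2

2


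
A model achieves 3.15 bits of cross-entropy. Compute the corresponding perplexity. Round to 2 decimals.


Perplexity formula: PP = 2^H
H = 3.15
PP = 2^3.15
Decompose: 2^3.15 = 2^3 * 2^0.15
2^3 = 8, 2^0.15 ~ 1.1095695
PP ~ 8 * 1.1095695 = 8.8765560
Rounded to 2 decimals: 8.88

8.88


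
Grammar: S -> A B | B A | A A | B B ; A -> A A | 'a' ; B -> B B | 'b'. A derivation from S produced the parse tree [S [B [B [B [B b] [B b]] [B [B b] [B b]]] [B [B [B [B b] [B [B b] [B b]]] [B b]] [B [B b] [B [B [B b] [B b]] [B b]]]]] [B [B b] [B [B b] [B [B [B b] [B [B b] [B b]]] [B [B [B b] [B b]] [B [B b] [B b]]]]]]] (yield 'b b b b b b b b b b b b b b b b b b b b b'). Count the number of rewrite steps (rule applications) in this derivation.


Every bracketed nonterminal node [X ...] in the tree is produced by exactly one rule application.
Reading the tree off as a leftmost derivation:
  Step 1: S  =>  B B   (applied S -> B B)
  Step 2: B B  =>  B B B   (applied B -> B B)
  Step 3: B B B  =>  B B B B   (applied B -> B B)
  Step 4: B B B B  =>  B B B B B   (applied B -> B B)
  Step 5: B B B B B  =>  b B B B B   (applied B -> b)
  Step 6: b B B B B  =>  b b B B B   (applied B -> b)
  Step 7: b b B B B  =>  b b B B B B   (applied B -> B B)
  Step 8: b b B B B B  =>  b b b B B B   (applied B -> b)
  Step 9: b b b B B B  =>  b b b b B B   (applied B -> b)
  Step 10: b b b b B B  =>  b b b b B B B   (applied B -> B B)
  Step 11: b b b b B B B  =>  b b b b B B B B   (applied B -> B B)
  Step 12: b b b b B B B B  =>  b b b b B B B B B   (applied B -> B B)
  Step 13: b b b b B B B B B  =>  b b b b b B B B B   (applied B -> b)
  Step 14: b b b b b B B B B  =>  b b b b b B B B B B   (applied B -> B B)
  Step 15: b b b b b B B B B B  =>  b b b b b b B B B B   (applied B -> b)
  Step 16: b b b b b b B B B B  =>  b b b b b b b B B B   (applied B -> b)
  Step 17: b b b b b b b B B B  =>  b b b b b b b b B B   (applied B -> b)
  Step 18: b b b b b b b b B B  =>  b b b b b b b b B B B   (applied B -> B B)
  Step 19: b b b b b b b b B B B  =>  b b b b b b b b b B B   (applied B -> b)
  Step 20: b b b b b b b b b B B  =>  b b b b b b b b b B B B   (applied B -> B B)
  Step 21: b b b b b b b b b B B B  =>  b b b b b b b b b B B B B   (applied B -> B B)
  Step 22: b b b b b b b b b B B B B  =>  b b b b b b b b b b B B B   (applied B -> b)
  Step 23: b b b b b b b b b b B B B  =>  b b b b b b b b b b b B B   (applied B -> b)
  Step 24: b b b b b b b b b b b B B  =>  b b b b b b b b b b b b B   (applied B -> b)
  Step 25: b b b b b b b b b b b b B  =>  b b b b b b b b b b b b B B   (applied B -> B B)
  Step 26: b b b b b b b b b b b b B B  =>  b b b b b b b b b b b b b B   (applied B -> b)
  Step 27: b b b b b b b b b b b b b B  =>  b b b b b b b b b b b b b B B   (applied B -> B B)
  Step 28: b b b b b b b b b b b b b B B  =>  b b b b b b b b b b b b b b B   (applied B -> b)
  Step 29: b b b b b b b b b b b b b b B  =>  b b b b b b b b b b b b b b B B   (applied B -> B B)
  Step 30: b b b b b b b b b b b b b b B B  =>  b b b b b b b b b b b b b b B B B   (applied B -> B B)
  Step 31: b b b b b b b b b b b b b b B B B  =>  b b b b b b b b b b b b b b b B B   (applied B -> b)
  Step 32: b b b b b b b b b b b b b b b B B  =>  b b b b b b b b b b b b b b b B B B   (applied B -> B B)
  Step 33: b b b b b b b b b b b b b b b B B B  =>  b b b b b b b b b b b b b b b b B B   (applied B -> b)
  Step 34: b b b b b b b b b b b b b b b b B B  =>  b b b b b b b b b b b b b b b b b B   (applied B -> b)
  Step 35: b b b b b b b b b b b b b b b b b B  =>  b b b b b b b b b b b b b b b b b B B   (applied B -> B B)
  Step 36: b b b b b b b b b b b b b b b b b B B  =>  b b b b b b b b b b b b b b b b b B B B   (applied B -> B B)
  Step 37: b b b b b b b b b b b b b b b b b B B B  =>  b b b b b b b b b b b b b b b b b b B B   (applied B -> b)
  Step 38: b b b b b b b b b b b b b b b b b b B B  =>  b b b b b b b b b b b b b b b b b b b B   (applied B -> b)
  Step 39: b b b b b b b b b b b b b b b b b b b B  =>  b b b b b b b b b b b b b b b b b b b B B   (applied B -> B B)
  Step 40: b b b b b b b b b b b b b b b b b b b B B  =>  b b b b b b b b b b b b b b b b b b b b B   (applied B -> b)
  Step 41: b b b b b b b b b b b b b b b b b b b b B  =>  b b b b b b b b b b b b b b b b b b b b b   (applied B -> b)
Final yield: b b b b b b b b b b b b b b b b b b b b b
Total rewrite steps: 41

41


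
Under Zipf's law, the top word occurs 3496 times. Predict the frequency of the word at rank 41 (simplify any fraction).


Zipf's law: freq(rank) = f1 / rank
f1 = 3496, rank = 41
freq = 3496 / 41
GCD(3496, 41) = 1
Simplified: 3496/41

3496/41


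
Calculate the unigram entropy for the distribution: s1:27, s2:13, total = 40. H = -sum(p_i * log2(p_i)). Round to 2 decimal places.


Computing entropy H = -sum(p_i * log2(p_i)):
  s1: p = 27/40 = 0.6750, -p*log2(p) = 0.3828
  s2: p = 13/40 = 0.3250, -p*log2(p) = 0.5270
H = sum of terms = 0.9098
Rounded to 2 decimals: 0.91

0.91


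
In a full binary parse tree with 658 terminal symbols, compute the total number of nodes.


Leaf nodes (terminals): 658
Internal nodes = n - 1 = 658 - 1 = 657
Total = leaves + internal = 658 + 657 = 1315

1315


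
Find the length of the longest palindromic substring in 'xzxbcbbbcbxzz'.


Scanning 'xzxbcbbbcbxzz' for palindromic substrings.
Substring at positions 1-11: 'zxbcbbbcbxz'.
Check: reverse('zxbcbbbcbxz') = 'zxbcbbbcbxz' -> palindrome confirmed.
Neighbouring characters ('x' / 'z') break symmetry, so it cannot extend further.
No longer palindromic substring exists; longest length = 11

11


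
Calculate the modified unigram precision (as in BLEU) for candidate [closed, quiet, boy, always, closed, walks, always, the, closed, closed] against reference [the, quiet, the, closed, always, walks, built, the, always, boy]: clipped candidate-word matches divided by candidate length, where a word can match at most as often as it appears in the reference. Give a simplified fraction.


Reference word counts: {'always': 2, 'boy': 1, 'built': 1, 'closed': 1, 'quiet': 1, 'the': 3, 'walks': 1}
Checking each candidate word (with clipping):
  'closed' -> in reference (ref count 1, used 1/1) -> match (matches: 1)
  'quiet' -> in reference (ref count 1, used 1/1) -> match (matches: 2)
  'boy' -> in reference (ref count 1, used 1/1) -> match (matches: 3)
  'always' -> in reference (ref count 2, used 1/2) -> match (matches: 4)
  'closed' -> ref count 1 already used up (1/1) -> clipped, no match (matches: 4)
  'walks' -> in reference (ref count 1, used 1/1) -> match (matches: 5)
  'always' -> in reference (ref count 2, used 2/2) -> match (matches: 6)
  'the' -> in reference (ref count 3, used 1/3) -> match (matches: 7)
  'closed' -> ref count 1 already used up (1/1) -> clipped, no match (matches: 7)
  'closed' -> ref count 1 already used up (1/1) -> clipped, no match (matches: 7)
Clipped matches: 7, Candidate length: 10
Precision = 7/10

7/10


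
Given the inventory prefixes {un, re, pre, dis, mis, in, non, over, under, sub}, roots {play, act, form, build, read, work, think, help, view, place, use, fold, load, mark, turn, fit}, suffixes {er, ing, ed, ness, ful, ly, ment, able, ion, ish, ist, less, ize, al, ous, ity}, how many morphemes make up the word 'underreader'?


Segmenting 'underreader' against the inventory:
  'under' -> prefix (morpheme 1)
  'read' -> root (morpheme 2)
  'er' -> suffix (morpheme 3)
Total morphemes: 3

3


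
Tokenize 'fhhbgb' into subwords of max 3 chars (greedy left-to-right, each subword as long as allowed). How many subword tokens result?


'fhhbgb' has 6 characters.
Chunking with max size 3:
  Chunk 1: 'fhh' (positions 0-2)
  Chunk 2: 'bgb' (positions 3-5)
Total chunks: ceil(6 / 3) = 2

2


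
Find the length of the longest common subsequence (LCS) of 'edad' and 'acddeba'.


DP table for LCS of 'edad' and 'acddeba':
       a  c  d  d  e  b  a
    0  0  0  0  0  0  0  0
  e 0  0  0  0  0  1  1  1
  d 0  0  0  1  1  1  1  1
  a 0  1  1  1  1  1  1  2
  d 0  1  1  2  2  2  2  2
LCS: 'ea'
LCS length = 2

2


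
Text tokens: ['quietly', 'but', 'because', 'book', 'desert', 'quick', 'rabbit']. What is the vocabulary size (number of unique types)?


Listing all tokens and tracking unique types:
  Token 1: 'quietly' -> NEW (unique so far: 1)
  Token 2: 'but' -> NEW (unique so far: 2)
  Token 3: 'because' -> NEW (unique so far: 3)
  Token 4: 'book' -> NEW (unique so far: 4)
  Token 5: 'desert' -> NEW (unique so far: 5)
  Token 6: 'quick' -> NEW (unique so far: 6)
  Token 7: 'rabbit' -> NEW (unique so far: 7)
Unique types: ('because', 'book', 'but', 'desert', 'quick', 'quietly', 'rabbit')
Vocabulary size: 7

7


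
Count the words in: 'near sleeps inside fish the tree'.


Counting words by splitting on spaces:
  Word 1: 'near'
  Word 2: 'sleeps'
  Word 3: 'inside'
  Word 4: 'fish'
  Word 5: 'the'
  Word 6: 'tree'
Total words: 6

6


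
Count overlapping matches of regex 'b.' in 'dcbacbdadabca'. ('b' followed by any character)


Pattern: b. means 'b' followed by any character.
Scanning 'dcbacbdadabca' position-by-position:
  Pos 0: window 'dc' -> no
  Pos 1: window 'cb' -> no
  Pos 2: window 'ba' -> MATCH
  Pos 3: window 'ac' -> no
  Pos 4: window 'cb' -> no
  Pos 5: window 'bd' -> MATCH
  Pos 6: window 'da' -> no
  Pos 7: window 'ad' -> no
  Pos 8: window 'da' -> no
  Pos 9: window 'ab' -> no
  Pos 10: window 'bc' -> MATCH
  Pos 11: window 'ca' -> no
  Pos 12: window 'a' -> no
Total matches: 3

3


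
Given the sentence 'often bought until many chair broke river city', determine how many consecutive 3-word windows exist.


Word trigrams from [8] words:
  Trigram 1: (often bought until)
  Trigram 2: (bought until many)
  Trigram 3: (until many chair)
  Trigram 4: (many chair broke)
  Trigram 5: (chair broke river)
  Trigram 6: (broke river city)
Total word trigrams: 8 - 2 = 6

6


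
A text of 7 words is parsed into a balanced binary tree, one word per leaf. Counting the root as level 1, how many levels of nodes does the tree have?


In a balanced binary tree with n leaves the deepest leaf is ceil(log2(n)) edges below the root,
so counting node levels inclusive of root and leaves gives ceil(log2(n)) + 1 levels.
log2(7) = 2.8074
ceil(2.8074) = 3
levels = 3 + 1 = 4

4


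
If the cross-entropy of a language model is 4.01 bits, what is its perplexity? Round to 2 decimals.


Perplexity formula: PP = 2^H
H = 4.01
PP = 2^4.01
Decompose: 2^4.01 = 2^4 * 2^0.01
2^4 = 16, 2^0.01 ~ 1.0069556
PP ~ 16 * 1.0069556 = 16.1112896
Rounded to 2 decimals: 16.11

16.11


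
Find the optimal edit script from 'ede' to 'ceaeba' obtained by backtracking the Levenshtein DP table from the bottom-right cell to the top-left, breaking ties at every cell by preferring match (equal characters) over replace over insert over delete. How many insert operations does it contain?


Edit distance = 4. Backtracking from cell (3, 6) with preference match > replace > insert > delete,
then listing the resulting alignment 'ede' -> 'ceaeba' left to right:
  Step 1: insert 'c' [insertion #1]
  Step 2: keep 'e'
  Step 3: replace d->a
  Step 4: keep 'e'
  Step 5: insert 'b' [insertion #2]
  Step 6: insert 'a' [insertion #3]
Total insertions: 3

3


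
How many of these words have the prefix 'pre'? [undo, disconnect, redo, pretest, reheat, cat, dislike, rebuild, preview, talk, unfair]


Checking each word for prefix 'pre':
  'undo' -> no (count: 0)
  'disconnect' -> no (count: 0)
  'redo' -> no (count: 0)
  'pretest' -> YES, starts with 'pre' (count: 1)
  'reheat' -> no (count: 1)
  'cat' -> no (count: 1)
  'dislike' -> no (count: 1)
  'rebuild' -> no (count: 1)
  'preview' -> YES, starts with 'pre' (count: 2)
  'talk' -> no (count: 2)
  'unfair' -> no (count: 2)
Total with prefix 'pre': 2

2


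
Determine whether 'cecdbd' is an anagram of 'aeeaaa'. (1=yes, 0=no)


Sort characters of 'cecdbd': 'bccdde'
Sort characters of 'aeeaaa': 'aaaaee'
Sorted forms differ -> they are NOT anagrams
Result: 0

0


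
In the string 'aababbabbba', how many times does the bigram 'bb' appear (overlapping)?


Scanning 'aababbabbba' for bigram 'bb':
  Position 0: 'aa' -> no
  Position 1: 'ab' -> no
  Position 2: 'ba' -> no
  Position 3: 'ab' -> no
  Position 4: 'bb' -> MATCH
  Position 5: 'ba' -> no
  Position 6: 'ab' -> no
  Position 7: 'bb' -> MATCH
  Position 8: 'bb' -> MATCH
  Position 9: 'ba' -> no
Total matches: 3

3


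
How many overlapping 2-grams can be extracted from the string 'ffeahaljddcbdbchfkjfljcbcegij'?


String 'ffeahaljddcbdbchfkjfljcbcegij' has length L = 29.
Number of overlapping n-grams = L - n + 1
Substituting: 29 - 2 + 1 = 28

28


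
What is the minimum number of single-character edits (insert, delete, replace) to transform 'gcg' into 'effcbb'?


Building DP table for s1='gcg' (len 3) and s2='effcbb' (len 6):
       e  f  f  c  b  b
    0  1  2  3  4  5  6
  g 1  1  2  3  4  5  6
  c 2  2  2  3  3  4  5
  g 3  3  3  3  4  4  5
Edit distance = dp[3][6] = 5

5


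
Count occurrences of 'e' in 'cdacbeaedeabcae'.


Scanning 'cdacbeaedeabcae' for 'e':
  Position 5: 'e' -> MATCH (count: 1)
  Position 7: 'e' -> MATCH (count: 2)
  Position 9: 'e' -> MATCH (count: 3)
  Position 14: 'e' -> MATCH (count: 4)
Total occurrences of 'e': 4

4


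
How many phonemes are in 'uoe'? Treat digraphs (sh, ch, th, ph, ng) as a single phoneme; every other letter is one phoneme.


Parsing 'uoe' greedily, digraphs first:
  'u' -> vowel phoneme (phonemes so far: 1)
  'o' -> vowel phoneme (phonemes so far: 2)
  'e' -> vowel phoneme (phonemes so far: 3)
Total phonemes: 3

3


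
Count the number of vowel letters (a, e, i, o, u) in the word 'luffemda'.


Scanning each character of 'luffemda':
  Position 1: 'l' -> consonant (running count: 0)
  Position 2: 'u' -> vowel (running count: 1)
  Position 3: 'f' -> consonant (running count: 1)
  Position 4: 'f' -> consonant (running count: 1)
  Position 5: 'e' -> vowel (running count: 2)
  Position 6: 'm' -> consonant (running count: 2)
  Position 7: 'd' -> consonant (running count: 2)
  Position 8: 'a' -> vowel (running count: 3)
Total vowels: 3

3


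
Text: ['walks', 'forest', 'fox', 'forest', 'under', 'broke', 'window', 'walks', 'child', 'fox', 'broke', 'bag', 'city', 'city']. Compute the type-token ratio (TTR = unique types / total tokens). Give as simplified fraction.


Tokens: 14
Unique types: ('bag', 'broke', 'child', 'city', 'forest', 'fox', 'under', 'walks', 'window') = 9
TTR = 9/14
Already in lowest terms.

9/14


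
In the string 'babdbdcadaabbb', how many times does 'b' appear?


Scanning 'babdbdcadaabbb' for 'b':
  Position 0: 'b' -> MATCH (count: 1)
  Position 2: 'b' -> MATCH (count: 2)
  Position 4: 'b' -> MATCH (count: 3)
  Position 11: 'b' -> MATCH (count: 4)
  Position 12: 'b' -> MATCH (count: 5)
  Position 13: 'b' -> MATCH (count: 6)
Total occurrences of 'b': 6

6


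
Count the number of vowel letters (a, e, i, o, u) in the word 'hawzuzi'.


Scanning each character of 'hawzuzi':
  Position 1: 'h' -> consonant (running count: 0)
  Position 2: 'a' -> vowel (running count: 1)
  Position 3: 'w' -> consonant (running count: 1)
  Position 4: 'z' -> consonant (running count: 1)
  Position 5: 'u' -> vowel (running count: 2)
  Position 6: 'z' -> consonant (running count: 2)
  Position 7: 'i' -> vowel (running count: 3)
Total vowels: 3

3


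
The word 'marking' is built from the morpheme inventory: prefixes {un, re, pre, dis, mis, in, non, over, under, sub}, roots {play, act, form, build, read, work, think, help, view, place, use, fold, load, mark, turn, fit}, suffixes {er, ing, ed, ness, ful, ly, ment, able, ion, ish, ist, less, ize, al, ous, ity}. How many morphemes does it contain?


Segmenting 'marking' against the inventory:
  'mark' -> root (morpheme 1)
  'ing' -> suffix (morpheme 2)
Total morphemes: 2

2


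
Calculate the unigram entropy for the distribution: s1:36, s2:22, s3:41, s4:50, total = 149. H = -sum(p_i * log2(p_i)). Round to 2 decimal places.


Computing entropy H = -sum(p_i * log2(p_i)):
  s1: p = 36/149 = 0.2416, -p*log2(p) = 0.4951
  s2: p = 22/149 = 0.1477, -p*log2(p) = 0.4075
  s3: p = 41/149 = 0.2752, -p*log2(p) = 0.5123
  s4: p = 50/149 = 0.3356, -p*log2(p) = 0.5286
H = sum of terms = 1.9435
Rounded to 2 decimals: 1.94

1.94


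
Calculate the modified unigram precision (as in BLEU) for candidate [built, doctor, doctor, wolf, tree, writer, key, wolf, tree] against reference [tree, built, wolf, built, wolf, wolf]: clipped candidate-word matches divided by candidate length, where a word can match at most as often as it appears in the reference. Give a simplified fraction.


Reference word counts: {'built': 2, 'tree': 1, 'wolf': 3}
Checking each candidate word (with clipping):
  'built' -> in reference (ref count 2, used 1/2) -> match (matches: 1)
  'doctor' -> not in reference -> no match (matches: 1)
  'doctor' -> not in reference -> no match (matches: 1)
  'wolf' -> in reference (ref count 3, used 1/3) -> match (matches: 2)
  'tree' -> in reference (ref count 1, used 1/1) -> match (matches: 3)
  'writer' -> not in reference -> no match (matches: 3)
  'key' -> not in reference -> no match (matches: 3)
  'wolf' -> in reference (ref count 3, used 2/3) -> match (matches: 4)
  'tree' -> ref count 1 already used up (1/1) -> clipped, no match (matches: 4)
Clipped matches: 4, Candidate length: 9
Precision = 4/9

4/9


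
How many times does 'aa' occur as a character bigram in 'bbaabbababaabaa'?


Scanning 'bbaabbababaabaa' for bigram 'aa':
  Position 0: 'bb' -> no
  Position 1: 'ba' -> no
  Position 2: 'aa' -> MATCH
  Position 3: 'ab' -> no
  Position 4: 'bb' -> no
  Position 5: 'ba' -> no
  Position 6: 'ab' -> no
  Position 7: 'ba' -> no
  Position 8: 'ab' -> no
  Position 9: 'ba' -> no
  Position 10: 'aa' -> MATCH
  Position 11: 'ab' -> no
  Position 12: 'ba' -> no
  Position 13: 'aa' -> MATCH
Total matches: 3

3


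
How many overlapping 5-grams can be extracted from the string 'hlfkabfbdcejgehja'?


String 'hlfkabfbdcejgehja' has length L = 17.
Number of overlapping n-grams = L - n + 1
Substituting: 17 - 5 + 1 = 13

13


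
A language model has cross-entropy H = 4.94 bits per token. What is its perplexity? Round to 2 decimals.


Perplexity formula: PP = 2^H
H = 4.94
PP = 2^4.94
Decompose: 2^4.94 = 2^4 * 2^0.94
2^4 = 16, 2^0.94 ~ 1.9185282
PP ~ 16 * 1.9185282 = 30.6964512
Rounded to 2 decimals: 30.70

30.70


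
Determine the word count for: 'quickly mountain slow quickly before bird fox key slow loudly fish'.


Counting words by splitting on spaces:
  Word 1: 'quickly'
  Word 2: 'mountain'
  Word 3: 'slow'
  Word 4: 'quickly'
  Word 5: 'before'
  Word 6: 'bird'
  Word 7: 'fox'
  Word 8: 'key'
  Word 9: 'slow'
  Word 10: 'loudly'
  Word 11: 'fish'
Total words: 11

11


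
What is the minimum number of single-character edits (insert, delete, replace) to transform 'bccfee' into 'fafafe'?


Building DP table for s1='bccfee' (len 6) and s2='fafafe' (len 6):
       f  a  f  a  f  e
    0  1  2  3  4  5  6
  b 1  1  2  3  4  5  6
  c 2  2  2  3  4  5  6
  c 3  3  3  3  4  5  6
  f 4  3  4  3  4  4  5
  e 5  4  4  4  4  5  4
  e 6  5  5  5  5  5  5
Edit distance = dp[6][6] = 5

5


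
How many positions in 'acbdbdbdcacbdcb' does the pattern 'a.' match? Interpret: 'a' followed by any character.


Pattern: a. means 'a' followed by any character.
Scanning 'acbdbdbdcacbdcb' position-by-position:
  Pos 0: window 'ac' -> MATCH
  Pos 1: window 'cb' -> no
  Pos 2: window 'bd' -> no
  Pos 3: window 'db' -> no
  Pos 4: window 'bd' -> no
  Pos 5: window 'db' -> no
  Pos 6: window 'bd' -> no
  Pos 7: window 'dc' -> no
  Pos 8: window 'ca' -> no
  Pos 9: window 'ac' -> MATCH
  Pos 10: window 'cb' -> no
  Pos 11: window 'bd' -> no
  Pos 12: window 'dc' -> no
  Pos 13: window 'cb' -> no
  Pos 14: window 'b' -> no
Total matches: 2

2


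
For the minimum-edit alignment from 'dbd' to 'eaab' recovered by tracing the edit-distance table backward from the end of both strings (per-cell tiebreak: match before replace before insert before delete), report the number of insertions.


Edit distance = 4. Backtracking from cell (3, 4) with preference match > replace > insert > delete,
then listing the resulting alignment 'dbd' -> 'eaab' left to right:
  Step 1: insert 'e' [insertion #1]
  Step 2: replace d->a
  Step 3: replace b->a
  Step 4: replace d->b
Total insertions: 1

1


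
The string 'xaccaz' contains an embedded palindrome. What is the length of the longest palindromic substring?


Scanning 'xaccaz' for palindromic substrings.
Substring at positions 1-4: 'acca'.
Check: reverse('acca') = 'acca' -> palindrome confirmed.
Neighbouring characters ('x' / 'z') break symmetry, so it cannot extend further.
No longer palindromic substring exists; longest length = 4

4


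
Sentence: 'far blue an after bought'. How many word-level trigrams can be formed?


Word trigrams from [5] words:
  Trigram 1: (far blue an)
  Trigram 2: (blue an after)
  Trigram 3: (an after bought)
Total word trigrams: 5 - 2 = 3

3


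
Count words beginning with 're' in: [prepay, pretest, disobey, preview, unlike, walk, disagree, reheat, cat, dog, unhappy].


Checking each word for prefix 're':
  'prepay' -> no (count: 0)
  'pretest' -> no (count: 0)
  'disobey' -> no (count: 0)
  'preview' -> no (count: 0)
  'unlike' -> no (count: 0)
  'walk' -> no (count: 0)
  'disagree' -> no (count: 0)
  'reheat' -> YES, starts with 're' (count: 1)
  'cat' -> no (count: 1)
  'dog' -> no (count: 1)
  'unhappy' -> no (count: 1)
Total with prefix 're': 1

1


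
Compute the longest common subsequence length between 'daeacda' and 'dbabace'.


DP table for LCS of 'daeacda' and 'dbabace':
       d  b  a  b  a  c  e
    0  0  0  0  0  0  0  0
  d 0  1  1  1  1  1  1  1
  a 0  1  1  2  2  2  2  2
  e 0  1  1  2  2  2  2  3
  a 0  1  1  2  2  3  3  3
  c 0  1  1  2  2  3  4  4
  d 0  1  1  2  2  3  4  4
  a 0  1  1  2  2  3  4  4
LCS: 'daac'
LCS length = 4

4


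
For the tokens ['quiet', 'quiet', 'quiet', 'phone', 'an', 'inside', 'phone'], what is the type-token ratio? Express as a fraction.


Tokens: 7
Unique types: ('an', 'inside', 'phone', 'quiet') = 4
TTR = 4/7
Already in lowest terms.

4/7


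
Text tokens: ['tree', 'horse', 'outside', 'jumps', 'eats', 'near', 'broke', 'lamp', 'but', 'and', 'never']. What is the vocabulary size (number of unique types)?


Listing all tokens and tracking unique types:
  Token 1: 'tree' -> NEW (unique so far: 1)
  Token 2: 'horse' -> NEW (unique so far: 2)
  Token 3: 'outside' -> NEW (unique so far: 3)
  Token 4: 'jumps' -> NEW (unique so far: 4)
  Token 5: 'eats' -> NEW (unique so far: 5)
  Token 6: 'near' -> NEW (unique so far: 6)
  Token 7: 'broke' -> NEW (unique so far: 7)
  Token 8: 'lamp' -> NEW (unique so far: 8)
  Token 9: 'but' -> NEW (unique so far: 9)
  Token 10: 'and' -> NEW (unique so far: 10)
  Token 11: 'never' -> NEW (unique so far: 11)
Unique types: ('and', 'broke', 'but', 'eats', 'horse', 'jumps', 'lamp', 'near', 'never', 'outside', 'tree')
Vocabulary size: 11

11


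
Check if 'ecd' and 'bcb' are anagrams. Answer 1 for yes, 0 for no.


Sort characters of 'ecd': 'cde'
Sort characters of 'bcb': 'bbc'
Sorted forms differ -> they are NOT anagrams
Result: 0

0


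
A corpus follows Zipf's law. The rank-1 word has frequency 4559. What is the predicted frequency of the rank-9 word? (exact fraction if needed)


Zipf's law: freq(rank) = f1 / rank
f1 = 4559, rank = 9
freq = 4559 / 9
GCD(4559, 9) = 1
Simplified: 4559/9

4559/9


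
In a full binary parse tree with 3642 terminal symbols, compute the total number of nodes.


Leaf nodes (terminals): 3642
Internal nodes = n - 1 = 3642 - 1 = 3641
Total = leaves + internal = 3642 + 3641 = 7283

7283


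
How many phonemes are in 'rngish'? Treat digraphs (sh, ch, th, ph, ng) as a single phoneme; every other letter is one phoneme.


Parsing 'rngish' greedily, digraphs first:
  'r' -> consonant phoneme (phonemes so far: 1)
  'ng' -> digraph (1 consonant phoneme) (phonemes so far: 2)
  'i' -> vowel phoneme (phonemes so far: 3)
  'sh' -> digraph (1 consonant phoneme) (phonemes so far: 4)
Total phonemes: 4

4


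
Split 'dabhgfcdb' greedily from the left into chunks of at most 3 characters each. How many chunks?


'dabhgfcdb' has 9 characters.
Chunking with max size 3:
  Chunk 1: 'dab' (positions 0-2)
  Chunk 2: 'hgf' (positions 3-5)
  Chunk 3: 'cdb' (positions 6-8)
Total chunks: ceil(9 / 3) = 3

3


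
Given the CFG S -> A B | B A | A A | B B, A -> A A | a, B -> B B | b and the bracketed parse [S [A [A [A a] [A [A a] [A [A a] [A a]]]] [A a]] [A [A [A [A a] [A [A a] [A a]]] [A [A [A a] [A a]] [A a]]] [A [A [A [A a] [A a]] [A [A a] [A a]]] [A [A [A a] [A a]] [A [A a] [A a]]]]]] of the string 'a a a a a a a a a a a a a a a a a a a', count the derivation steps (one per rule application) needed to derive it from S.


Every bracketed nonterminal node [X ...] in the tree is produced by exactly one rule application.
Reading the tree off as a leftmost derivation:
  Step 1: S  =>  A A   (applied S -> A A)
  Step 2: A A  =>  A A A   (applied A -> A A)
  Step 3: A A A  =>  A A A A   (applied A -> A A)
  Step 4: A A A A  =>  a A A A   (applied A -> a)
  Step 5: a A A A  =>  a A A A A   (applied A -> A A)
  Step 6: a A A A A  =>  a a A A A   (applied A -> a)
  Step 7: a a A A A  =>  a a A A A A   (applied A -> A A)
  Step 8: a a A A A A  =>  a a a A A A   (applied A -> a)
  Step 9: a a a A A A  =>  a a a a A A   (applied A -> a)
  Step 10: a a a a A A  =>  a a a a a A   (applied A -> a)
  Step 11: a a a a a A  =>  a a a a a A A   (applied A -> A A)
  Step 12: a a a a a A A  =>  a a a a a A A A   (applied A -> A A)
  Step 13: a a a a a A A A  =>  a a a a a A A A A   (applied A -> A A)
  Step 14: a a a a a A A A A  =>  a a a a a a A A A   (applied A -> a)
  Step 15: a a a a a a A A A  =>  a a a a a a A A A A   (applied A -> A A)
  Step 16: a a a a a a A A A A  =>  a a a a a a a A A A   (applied A -> a)
  Step 17: a a a a a a a A A A  =>  a a a a a a a a A A   (applied A -> a)
  Step 18: a a a a a a a a A A  =>  a a a a a a a a A A A   (applied A -> A A)
  Step 19: a a a a a a a a A A A  =>  a a a a a a a a A A A A   (applied A -> A A)
  Step 20: a a a a a a a a A A A A  =>  a a a a a a a a a A A A   (applied A -> a)
  Step 21: a a a a a a a a a A A A  =>  a a a a a a a a a a A A   (applied A -> a)
  Step 22: a a a a a a a a a a A A  =>  a a a a a a a a a a a A   (applied A -> a)
  Step 23: a a a a a a a a a a a A  =>  a a a a a a a a a a a A A   (applied A -> A A)
  Step 24: a a a a a a a a a a a A A  =>  a a a a a a a a a a a A A A   (applied A -> A A)
  Step 25: a a a a a a a a a a a A A A  =>  a a a a a a a a a a a A A A A   (applied A -> A A)
  Step 26: a a a a a a a a a a a A A A A  =>  a a a a a a a a a a a a A A A   (applied A -> a)
  Step 27: a a a a a a a a a a a a A A A  =>  a a a a a a a a a a a a a A A   (applied A -> a)
  Step 28: a a a a a a a a a a a a a A A  =>  a a a a a a a a a a a a a A A A   (applied A -> A A)
  Step 29: a a a a a a a a a a a a a A A A  =>  a a a a a a a a a a a a a a A A   (applied A -> a)
  Step 30: a a a a a a a a a a a a a a A A  =>  a a a a a a a a a a a a a a a A   (applied A -> a)
  Step 31: a a a a a a a a a a a a a a a A  =>  a a a a a a a a a a a a a a a A A   (applied A -> A A)
  Step 32: a a a a a a a a a a a a a a a A A  =>  a a a a a a a a a a a a a a a A A A   (applied A -> A A)
  Step 33: a a a a a a a a a a a a a a a A A A  =>  a a a a a a a a a a a a a a a a A A   (applied A -> a)
  Step 34: a a a a a a a a a a a a a a a a A A  =>  a a a a a a a a a a a a a a a a a A   (applied A -> a)
  Step 35: a a a a a a a a a a a a a a a a a A  =>  a a a a a a a a a a a a a a a a a A A   (applied A -> A A)
  Step 36: a a a a a a a a a a a a a a a a a A A  =>  a a a a a a a a a a a a a a a a a a A   (applied A -> a)
  Step 37: a a a a a a a a a a a a a a a a a a A  =>  a a a a a a a a a a a a a a a a a a a   (applied A -> a)
Final yield: a a a a a a a a a a a a a a a a a a a
Total rewrite steps: 37

37


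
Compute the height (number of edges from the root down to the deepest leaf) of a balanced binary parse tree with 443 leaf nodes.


In a balanced binary tree with n leaves the deepest leaf is ceil(log2(n)) edges below the root.
log2(443) = 8.7912
ceil(8.7912) = 9
height (edges) = 9

9


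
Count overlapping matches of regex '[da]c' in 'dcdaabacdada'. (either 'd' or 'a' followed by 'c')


Pattern: [da]c means either 'd' or 'a' followed by 'c'.
Scanning 'dcdaabacdada' position-by-position:
  Pos 0: window 'dc' -> MATCH
  Pos 1: window 'cd' -> no
  Pos 2: window 'da' -> no
  Pos 3: window 'aa' -> no
  Pos 4: window 'ab' -> no
  Pos 5: window 'ba' -> no
  Pos 6: window 'ac' -> MATCH
  Pos 7: window 'cd' -> no
  Pos 8: window 'da' -> no
  Pos 9: window 'ad' -> no
  Pos 10: window 'da' -> no
  Pos 11: window 'a' -> no
Total matches: 2

2


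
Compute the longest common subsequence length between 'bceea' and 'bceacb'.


DP table for LCS of 'bceea' and 'bceacb':
       b  c  e  a  c  b
    0  0  0  0  0  0  0
  b 0  1  1  1  1  1  1
  c 0  1  2  2  2  2  2
  e 0  1  2  3  3  3  3
  e 0  1  2  3  3  3  3
  a 0  1  2  3  4  4  4
LCS: 'bcea'
LCS length = 4

4


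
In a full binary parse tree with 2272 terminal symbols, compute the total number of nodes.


Leaf nodes (terminals): 2272
Internal nodes = n - 1 = 2272 - 1 = 2271
Total = leaves + internal = 2272 + 2271 = 4543

4543


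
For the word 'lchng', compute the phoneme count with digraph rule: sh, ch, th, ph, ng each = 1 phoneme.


Parsing 'lchng' greedily, digraphs first:
  'l' -> consonant phoneme (phonemes so far: 1)
  'ch' -> digraph (1 consonant phoneme) (phonemes so far: 2)
  'ng' -> digraph (1 consonant phoneme) (phonemes so far: 3)
Total phonemes: 3

3


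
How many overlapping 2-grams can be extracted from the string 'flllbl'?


String 'flllbl' has length L = 6.
Number of overlapping n-grams = L - n + 1
Substituting: 6 - 2 + 1 = 5

5


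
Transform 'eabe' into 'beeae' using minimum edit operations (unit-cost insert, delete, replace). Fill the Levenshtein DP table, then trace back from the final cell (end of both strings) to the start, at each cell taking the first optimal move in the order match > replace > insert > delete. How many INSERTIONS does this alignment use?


Edit distance = 3. Backtracking from cell (4, 5) with preference match > replace > insert > delete,
then listing the resulting alignment 'eabe' -> 'beeae' left to right:
  Step 1: insert 'b' [insertion #1]
  Step 2: keep 'e'
  Step 3: replace a->e
  Step 4: replace b->a
  Step 5: keep 'e'
Total insertions: 1

1


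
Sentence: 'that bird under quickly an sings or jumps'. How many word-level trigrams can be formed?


Word trigrams from [8] words:
  Trigram 1: (that bird under)
  Trigram 2: (bird under quickly)
  Trigram 3: (under quickly an)
  Trigram 4: (quickly an sings)
  Trigram 5: (an sings or)
  Trigram 6: (sings or jumps)
Total word trigrams: 8 - 2 = 6

6


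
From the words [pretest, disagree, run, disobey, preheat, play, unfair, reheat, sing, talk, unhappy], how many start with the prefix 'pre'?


Checking each word for prefix 'pre':
  'pretest' -> YES, starts with 'pre' (count: 1)
  'disagree' -> no (count: 1)
  'run' -> no (count: 1)
  'disobey' -> no (count: 1)
  'preheat' -> YES, starts with 'pre' (count: 2)
  'play' -> no (count: 2)
  'unfair' -> no (count: 2)
  'reheat' -> no (count: 2)
  'sing' -> no (count: 2)
  'talk' -> no (count: 2)
  'unhappy' -> no (count: 2)
Total with prefix 'pre': 2

2


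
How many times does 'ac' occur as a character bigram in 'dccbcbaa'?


Scanning 'dccbcbaa' for bigram 'ac':
  Position 0: 'dc' -> no
  Position 1: 'cc' -> no
  Position 2: 'cb' -> no
  Position 3: 'bc' -> no
  Position 4: 'cb' -> no
  Position 5: 'ba' -> no
  Position 6: 'aa' -> no
Total matches: 0

0


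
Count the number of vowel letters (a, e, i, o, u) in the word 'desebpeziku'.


Scanning each character of 'desebpeziku':
  Position 1: 'd' -> consonant (running count: 0)
  Position 2: 'e' -> vowel (running count: 1)
  Position 3: 's' -> consonant (running count: 1)
  Position 4: 'e' -> vowel (running count: 2)
  Position 5: 'b' -> consonant (running count: 2)
  Position 6: 'p' -> consonant (running count: 2)
  Position 7: 'e' -> vowel (running count: 3)
  Position 8: 'z' -> consonant (running count: 3)
  Position 9: 'i' -> vowel (running count: 4)
  Position 10: 'k' -> consonant (running count: 4)
  Position 11: 'u' -> vowel (running count: 5)
Total vowels: 5

5


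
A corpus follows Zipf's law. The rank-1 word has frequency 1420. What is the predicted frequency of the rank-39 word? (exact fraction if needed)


Zipf's law: freq(rank) = f1 / rank
f1 = 1420, rank = 39
freq = 1420 / 39
GCD(1420, 39) = 1
Simplified: 1420/39

1420/39


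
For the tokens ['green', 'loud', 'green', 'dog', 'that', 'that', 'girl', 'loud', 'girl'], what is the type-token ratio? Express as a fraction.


Tokens: 9
Unique types: ('dog', 'girl', 'green', 'loud', 'that') = 5
TTR = 5/9
Already in lowest terms.

5/9


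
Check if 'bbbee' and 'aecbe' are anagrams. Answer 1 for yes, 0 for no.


Sort characters of 'bbbee': 'bbbee'
Sort characters of 'aecbe': 'abcee'
Sorted forms differ -> they are NOT anagrams
Result: 0

0


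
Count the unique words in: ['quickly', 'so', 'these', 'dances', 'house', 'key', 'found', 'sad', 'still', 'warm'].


Listing all tokens and tracking unique types:
  Token 1: 'quickly' -> NEW (unique so far: 1)
  Token 2: 'so' -> NEW (unique so far: 2)
  Token 3: 'these' -> NEW (unique so far: 3)
  Token 4: 'dances' -> NEW (unique so far: 4)
  Token 5: 'house' -> NEW (unique so far: 5)
  Token 6: 'key' -> NEW (unique so far: 6)
  Token 7: 'found' -> NEW (unique so far: 7)
  Token 8: 'sad' -> NEW (unique so far: 8)
  Token 9: 'still' -> NEW (unique so far: 9)
  Token 10: 'warm' -> NEW (unique so far: 10)
Unique types: ('dances', 'found', 'house', 'key', 'quickly', 'sad', 'so', 'still', 'these', 'warm')
Vocabulary size: 10

10


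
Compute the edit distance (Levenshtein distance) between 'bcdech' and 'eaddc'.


Building DP table for s1='bcdech' (len 6) and s2='eaddc' (len 5):
       e  a  d  d  c
    0  1  2  3  4  5
  b 1  1  2  3  4  5
  c 2  2  2  3  4  4
  d 3  3  3  2  3  4
  e 4  3  4  3  3  4
  c 5  4  4  4  4  3
  h 6  5  5  5  5  4
Edit distance = dp[6][5] = 4

4


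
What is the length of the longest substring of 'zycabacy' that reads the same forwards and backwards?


Scanning 'zycabacy' for palindromic substrings.
Substring at positions 1-7: 'ycabacy'.
Check: reverse('ycabacy') = 'ycabacy' -> palindrome confirmed.
Neighbouring characters ('z' / '-') break symmetry, so it cannot extend further.
No longer palindromic substring exists; longest length = 7

7


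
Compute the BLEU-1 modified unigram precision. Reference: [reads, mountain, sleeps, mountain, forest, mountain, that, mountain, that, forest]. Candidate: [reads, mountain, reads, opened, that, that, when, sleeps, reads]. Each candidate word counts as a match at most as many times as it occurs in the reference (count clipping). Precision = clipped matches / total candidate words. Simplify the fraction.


Reference word counts: {'forest': 2, 'mountain': 4, 'reads': 1, 'sleeps': 1, 'that': 2}
Checking each candidate word (with clipping):
  'reads' -> in reference (ref count 1, used 1/1) -> match (matches: 1)
  'mountain' -> in reference (ref count 4, used 1/4) -> match (matches: 2)
  'reads' -> ref count 1 already used up (1/1) -> clipped, no match (matches: 2)
  'opened' -> not in reference -> no match (matches: 2)
  'that' -> in reference (ref count 2, used 1/2) -> match (matches: 3)
  'that' -> in reference (ref count 2, used 2/2) -> match (matches: 4)
  'when' -> not in reference -> no match (matches: 4)
  'sleeps' -> in reference (ref count 1, used 1/1) -> match (matches: 5)
  'reads' -> ref count 1 already used up (1/1) -> clipped, no match (matches: 5)
Clipped matches: 5, Candidate length: 9
Precision = 5/9

5/9


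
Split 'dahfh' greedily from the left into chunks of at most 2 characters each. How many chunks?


'dahfh' has 5 characters.
Chunking with max size 2:
  Chunk 1: 'da' (positions 0-1)
  Chunk 2: 'hf' (positions 2-3)
  Chunk 3: 'h' (positions 4-4)
Total chunks: ceil(5 / 2) = 3

3


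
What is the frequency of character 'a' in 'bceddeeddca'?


Scanning 'bceddeeddca' for 'a':
  Position 10: 'a' -> MATCH (count: 1)
Total occurrences of 'a': 1

1


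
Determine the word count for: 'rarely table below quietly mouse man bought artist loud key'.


Counting words by splitting on spaces:
  Word 1: 'rarely'
  Word 2: 'table'
  Word 3: 'below'
  Word 4: 'quietly'
  Word 5: 'mouse'
  Word 6: 'man'
  Word 7: 'bought'
  Word 8: 'artist'
  Word 9: 'loud'
  Word 10: 'key'
Total words: 10

10


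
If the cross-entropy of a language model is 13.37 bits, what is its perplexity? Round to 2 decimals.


Perplexity formula: PP = 2^H
H = 13.37
PP = 2^13.37
Decompose: 2^13.37 = 2^13 * 2^0.37
2^13 = 8192, 2^0.37 ~ 1.2923528
PP ~ 8192 * 1.2923528 = 10586.9541376
Rounded to 2 decimals: 10586.95

10586.95


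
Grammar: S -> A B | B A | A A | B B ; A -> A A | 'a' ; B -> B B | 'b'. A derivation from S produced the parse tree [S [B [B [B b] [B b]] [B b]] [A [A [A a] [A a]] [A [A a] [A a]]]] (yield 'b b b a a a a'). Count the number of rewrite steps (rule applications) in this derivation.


Every bracketed nonterminal node [X ...] in the tree is produced by exactly one rule application.
Reading the tree off as a leftmost derivation:
  Step 1: S  =>  B A   (applied S -> B A)
  Step 2: B A  =>  B B A   (applied B -> B B)
  Step 3: B B A  =>  B B B A   (applied B -> B B)
  Step 4: B B B A  =>  b B B A   (applied B -> b)
  Step 5: b B B A  =>  b b B A   (applied B -> b)
  Step 6: b b B A  =>  b b b A   (applied B -> b)
  Step 7: b b b A  =>  b b b A A   (applied A -> A A)
  Step 8: b b b A A  =>  b b b A A A   (applied A -> A A)
  Step 9: b b b A A A  =>  b b b a A A   (applied A -> a)
  Step 10: b b b a A A  =>  b b b a a A   (applied A -> a)
  Step 11: b b b a a A  =>  b b b a a A A   (applied A -> A A)
  Step 12: b b b a a A A  =>  b b b a a a A   (applied A -> a)
  Step 13: b b b a a a A  =>  b b b a a a a   (applied A -> a)
Final yield: b b b a a a a
Total rewrite steps: 13

13


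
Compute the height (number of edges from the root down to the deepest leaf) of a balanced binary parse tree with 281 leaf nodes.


In a balanced binary tree with n leaves the deepest leaf is ceil(log2(n)) edges below the root.
log2(281) = 8.1344
ceil(8.1344) = 9
height (edges) = 9

9
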